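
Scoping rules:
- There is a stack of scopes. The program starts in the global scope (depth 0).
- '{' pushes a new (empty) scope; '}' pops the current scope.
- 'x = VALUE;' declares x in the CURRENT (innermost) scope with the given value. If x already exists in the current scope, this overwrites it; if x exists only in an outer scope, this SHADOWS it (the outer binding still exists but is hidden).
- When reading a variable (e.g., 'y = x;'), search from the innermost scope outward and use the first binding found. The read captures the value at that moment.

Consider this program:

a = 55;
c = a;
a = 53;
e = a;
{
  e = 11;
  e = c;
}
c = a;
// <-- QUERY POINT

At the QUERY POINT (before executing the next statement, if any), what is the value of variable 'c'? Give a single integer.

Step 1: declare a=55 at depth 0
Step 2: declare c=(read a)=55 at depth 0
Step 3: declare a=53 at depth 0
Step 4: declare e=(read a)=53 at depth 0
Step 5: enter scope (depth=1)
Step 6: declare e=11 at depth 1
Step 7: declare e=(read c)=55 at depth 1
Step 8: exit scope (depth=0)
Step 9: declare c=(read a)=53 at depth 0
Visible at query point: a=53 c=53 e=53

Answer: 53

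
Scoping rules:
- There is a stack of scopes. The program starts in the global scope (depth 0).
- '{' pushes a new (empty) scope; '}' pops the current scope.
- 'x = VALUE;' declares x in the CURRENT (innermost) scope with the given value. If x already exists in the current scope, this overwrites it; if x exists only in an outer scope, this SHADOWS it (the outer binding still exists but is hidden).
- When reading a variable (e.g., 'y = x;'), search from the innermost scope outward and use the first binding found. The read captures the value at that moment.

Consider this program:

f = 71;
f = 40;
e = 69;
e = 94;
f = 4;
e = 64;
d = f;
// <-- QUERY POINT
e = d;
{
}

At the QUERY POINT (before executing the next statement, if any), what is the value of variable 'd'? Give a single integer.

Answer: 4

Derivation:
Step 1: declare f=71 at depth 0
Step 2: declare f=40 at depth 0
Step 3: declare e=69 at depth 0
Step 4: declare e=94 at depth 0
Step 5: declare f=4 at depth 0
Step 6: declare e=64 at depth 0
Step 7: declare d=(read f)=4 at depth 0
Visible at query point: d=4 e=64 f=4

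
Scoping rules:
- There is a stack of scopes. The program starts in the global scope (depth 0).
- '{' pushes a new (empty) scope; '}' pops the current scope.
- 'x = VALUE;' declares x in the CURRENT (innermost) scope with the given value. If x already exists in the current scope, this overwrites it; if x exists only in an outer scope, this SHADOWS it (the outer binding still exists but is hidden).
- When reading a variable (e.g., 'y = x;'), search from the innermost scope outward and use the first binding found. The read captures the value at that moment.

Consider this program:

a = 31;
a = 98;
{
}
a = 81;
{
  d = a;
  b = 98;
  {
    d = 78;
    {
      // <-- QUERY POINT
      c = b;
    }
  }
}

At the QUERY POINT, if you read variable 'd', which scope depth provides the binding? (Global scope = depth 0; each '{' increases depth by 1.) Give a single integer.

Answer: 2

Derivation:
Step 1: declare a=31 at depth 0
Step 2: declare a=98 at depth 0
Step 3: enter scope (depth=1)
Step 4: exit scope (depth=0)
Step 5: declare a=81 at depth 0
Step 6: enter scope (depth=1)
Step 7: declare d=(read a)=81 at depth 1
Step 8: declare b=98 at depth 1
Step 9: enter scope (depth=2)
Step 10: declare d=78 at depth 2
Step 11: enter scope (depth=3)
Visible at query point: a=81 b=98 d=78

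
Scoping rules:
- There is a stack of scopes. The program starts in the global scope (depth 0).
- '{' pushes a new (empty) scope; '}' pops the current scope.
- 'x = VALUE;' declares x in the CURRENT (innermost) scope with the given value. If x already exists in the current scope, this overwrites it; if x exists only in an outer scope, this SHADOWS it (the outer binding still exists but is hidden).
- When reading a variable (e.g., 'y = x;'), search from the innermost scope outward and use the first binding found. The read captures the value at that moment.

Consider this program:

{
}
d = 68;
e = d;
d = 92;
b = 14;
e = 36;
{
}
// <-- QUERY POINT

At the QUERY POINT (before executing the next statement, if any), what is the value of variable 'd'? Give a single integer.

Step 1: enter scope (depth=1)
Step 2: exit scope (depth=0)
Step 3: declare d=68 at depth 0
Step 4: declare e=(read d)=68 at depth 0
Step 5: declare d=92 at depth 0
Step 6: declare b=14 at depth 0
Step 7: declare e=36 at depth 0
Step 8: enter scope (depth=1)
Step 9: exit scope (depth=0)
Visible at query point: b=14 d=92 e=36

Answer: 92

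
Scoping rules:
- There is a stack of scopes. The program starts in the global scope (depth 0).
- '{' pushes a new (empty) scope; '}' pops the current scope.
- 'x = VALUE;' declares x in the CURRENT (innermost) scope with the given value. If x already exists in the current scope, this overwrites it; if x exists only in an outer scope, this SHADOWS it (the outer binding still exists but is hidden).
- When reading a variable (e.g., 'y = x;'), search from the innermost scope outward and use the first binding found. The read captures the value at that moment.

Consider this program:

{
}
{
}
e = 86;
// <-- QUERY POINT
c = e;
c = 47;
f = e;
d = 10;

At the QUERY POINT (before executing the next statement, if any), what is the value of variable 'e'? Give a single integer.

Step 1: enter scope (depth=1)
Step 2: exit scope (depth=0)
Step 3: enter scope (depth=1)
Step 4: exit scope (depth=0)
Step 5: declare e=86 at depth 0
Visible at query point: e=86

Answer: 86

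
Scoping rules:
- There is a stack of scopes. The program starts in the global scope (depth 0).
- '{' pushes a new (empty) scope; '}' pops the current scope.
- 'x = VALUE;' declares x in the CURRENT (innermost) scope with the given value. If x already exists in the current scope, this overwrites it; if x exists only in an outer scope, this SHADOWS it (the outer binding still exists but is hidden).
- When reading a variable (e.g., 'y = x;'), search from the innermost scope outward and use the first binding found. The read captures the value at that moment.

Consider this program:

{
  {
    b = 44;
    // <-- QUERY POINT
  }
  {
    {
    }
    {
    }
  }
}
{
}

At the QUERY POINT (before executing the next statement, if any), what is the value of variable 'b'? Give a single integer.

Answer: 44

Derivation:
Step 1: enter scope (depth=1)
Step 2: enter scope (depth=2)
Step 3: declare b=44 at depth 2
Visible at query point: b=44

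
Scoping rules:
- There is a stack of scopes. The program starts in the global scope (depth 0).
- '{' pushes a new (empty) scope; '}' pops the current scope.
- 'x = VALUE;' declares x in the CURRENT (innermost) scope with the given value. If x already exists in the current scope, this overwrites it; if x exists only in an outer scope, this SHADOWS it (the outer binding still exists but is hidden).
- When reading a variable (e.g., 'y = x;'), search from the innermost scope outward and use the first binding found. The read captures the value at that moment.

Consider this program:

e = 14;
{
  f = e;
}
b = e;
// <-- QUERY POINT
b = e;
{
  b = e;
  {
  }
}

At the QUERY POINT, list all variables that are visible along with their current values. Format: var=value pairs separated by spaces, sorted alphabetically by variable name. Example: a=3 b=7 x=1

Step 1: declare e=14 at depth 0
Step 2: enter scope (depth=1)
Step 3: declare f=(read e)=14 at depth 1
Step 4: exit scope (depth=0)
Step 5: declare b=(read e)=14 at depth 0
Visible at query point: b=14 e=14

Answer: b=14 e=14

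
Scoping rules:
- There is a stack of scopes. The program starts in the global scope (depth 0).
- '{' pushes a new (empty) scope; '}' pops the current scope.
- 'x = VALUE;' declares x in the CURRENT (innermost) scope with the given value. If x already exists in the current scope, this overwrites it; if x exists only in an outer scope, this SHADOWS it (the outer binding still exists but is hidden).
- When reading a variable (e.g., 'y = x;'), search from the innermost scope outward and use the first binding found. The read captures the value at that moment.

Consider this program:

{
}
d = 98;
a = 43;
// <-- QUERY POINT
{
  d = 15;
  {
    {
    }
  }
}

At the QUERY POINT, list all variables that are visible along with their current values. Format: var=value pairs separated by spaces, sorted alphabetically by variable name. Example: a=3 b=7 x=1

Answer: a=43 d=98

Derivation:
Step 1: enter scope (depth=1)
Step 2: exit scope (depth=0)
Step 3: declare d=98 at depth 0
Step 4: declare a=43 at depth 0
Visible at query point: a=43 d=98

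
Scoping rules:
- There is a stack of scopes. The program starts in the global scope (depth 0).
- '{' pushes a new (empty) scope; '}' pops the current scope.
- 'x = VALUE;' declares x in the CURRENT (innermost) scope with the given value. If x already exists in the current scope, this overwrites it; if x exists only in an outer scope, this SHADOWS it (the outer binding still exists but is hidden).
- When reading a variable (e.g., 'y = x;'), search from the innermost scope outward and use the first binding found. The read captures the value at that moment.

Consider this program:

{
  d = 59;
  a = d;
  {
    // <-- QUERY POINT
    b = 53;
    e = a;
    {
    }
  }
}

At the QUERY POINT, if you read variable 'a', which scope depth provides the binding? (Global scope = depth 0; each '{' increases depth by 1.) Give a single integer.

Answer: 1

Derivation:
Step 1: enter scope (depth=1)
Step 2: declare d=59 at depth 1
Step 3: declare a=(read d)=59 at depth 1
Step 4: enter scope (depth=2)
Visible at query point: a=59 d=59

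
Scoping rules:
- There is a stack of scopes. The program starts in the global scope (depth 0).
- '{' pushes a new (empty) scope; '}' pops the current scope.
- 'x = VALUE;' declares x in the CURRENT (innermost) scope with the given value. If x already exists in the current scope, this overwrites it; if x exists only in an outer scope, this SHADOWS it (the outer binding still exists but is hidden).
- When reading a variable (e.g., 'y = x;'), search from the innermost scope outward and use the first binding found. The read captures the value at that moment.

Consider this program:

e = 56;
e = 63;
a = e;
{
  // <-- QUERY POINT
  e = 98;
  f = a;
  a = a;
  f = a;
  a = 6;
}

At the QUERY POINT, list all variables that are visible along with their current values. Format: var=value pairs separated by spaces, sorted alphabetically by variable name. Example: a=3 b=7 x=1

Step 1: declare e=56 at depth 0
Step 2: declare e=63 at depth 0
Step 3: declare a=(read e)=63 at depth 0
Step 4: enter scope (depth=1)
Visible at query point: a=63 e=63

Answer: a=63 e=63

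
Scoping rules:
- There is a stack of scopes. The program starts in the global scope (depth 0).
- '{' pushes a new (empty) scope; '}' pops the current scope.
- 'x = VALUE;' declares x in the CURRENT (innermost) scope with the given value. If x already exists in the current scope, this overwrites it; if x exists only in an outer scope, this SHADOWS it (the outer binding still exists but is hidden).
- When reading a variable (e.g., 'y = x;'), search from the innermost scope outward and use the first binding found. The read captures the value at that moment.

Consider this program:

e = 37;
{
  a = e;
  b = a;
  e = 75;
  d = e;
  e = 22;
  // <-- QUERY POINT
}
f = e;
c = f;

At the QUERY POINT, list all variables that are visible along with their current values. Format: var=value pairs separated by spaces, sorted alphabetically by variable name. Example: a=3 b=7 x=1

Answer: a=37 b=37 d=75 e=22

Derivation:
Step 1: declare e=37 at depth 0
Step 2: enter scope (depth=1)
Step 3: declare a=(read e)=37 at depth 1
Step 4: declare b=(read a)=37 at depth 1
Step 5: declare e=75 at depth 1
Step 6: declare d=(read e)=75 at depth 1
Step 7: declare e=22 at depth 1
Visible at query point: a=37 b=37 d=75 e=22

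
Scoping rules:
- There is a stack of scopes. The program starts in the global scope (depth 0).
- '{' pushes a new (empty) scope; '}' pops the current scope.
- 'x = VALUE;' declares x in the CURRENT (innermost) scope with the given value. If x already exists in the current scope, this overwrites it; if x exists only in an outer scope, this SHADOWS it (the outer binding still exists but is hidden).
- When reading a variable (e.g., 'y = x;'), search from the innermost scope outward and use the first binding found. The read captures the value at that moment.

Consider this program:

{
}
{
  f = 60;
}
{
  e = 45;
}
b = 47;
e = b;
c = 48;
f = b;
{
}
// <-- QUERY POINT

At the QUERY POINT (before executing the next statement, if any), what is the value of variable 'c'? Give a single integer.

Step 1: enter scope (depth=1)
Step 2: exit scope (depth=0)
Step 3: enter scope (depth=1)
Step 4: declare f=60 at depth 1
Step 5: exit scope (depth=0)
Step 6: enter scope (depth=1)
Step 7: declare e=45 at depth 1
Step 8: exit scope (depth=0)
Step 9: declare b=47 at depth 0
Step 10: declare e=(read b)=47 at depth 0
Step 11: declare c=48 at depth 0
Step 12: declare f=(read b)=47 at depth 0
Step 13: enter scope (depth=1)
Step 14: exit scope (depth=0)
Visible at query point: b=47 c=48 e=47 f=47

Answer: 48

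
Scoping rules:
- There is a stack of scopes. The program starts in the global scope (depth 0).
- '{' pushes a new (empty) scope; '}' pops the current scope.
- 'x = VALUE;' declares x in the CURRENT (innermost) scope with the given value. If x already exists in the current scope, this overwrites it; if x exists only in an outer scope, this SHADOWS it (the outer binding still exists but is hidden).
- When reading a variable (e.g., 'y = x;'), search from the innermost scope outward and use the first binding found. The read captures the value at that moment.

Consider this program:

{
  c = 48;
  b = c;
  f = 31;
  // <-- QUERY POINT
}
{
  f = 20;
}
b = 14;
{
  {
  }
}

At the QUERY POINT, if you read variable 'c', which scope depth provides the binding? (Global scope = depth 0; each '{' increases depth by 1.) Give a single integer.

Answer: 1

Derivation:
Step 1: enter scope (depth=1)
Step 2: declare c=48 at depth 1
Step 3: declare b=(read c)=48 at depth 1
Step 4: declare f=31 at depth 1
Visible at query point: b=48 c=48 f=31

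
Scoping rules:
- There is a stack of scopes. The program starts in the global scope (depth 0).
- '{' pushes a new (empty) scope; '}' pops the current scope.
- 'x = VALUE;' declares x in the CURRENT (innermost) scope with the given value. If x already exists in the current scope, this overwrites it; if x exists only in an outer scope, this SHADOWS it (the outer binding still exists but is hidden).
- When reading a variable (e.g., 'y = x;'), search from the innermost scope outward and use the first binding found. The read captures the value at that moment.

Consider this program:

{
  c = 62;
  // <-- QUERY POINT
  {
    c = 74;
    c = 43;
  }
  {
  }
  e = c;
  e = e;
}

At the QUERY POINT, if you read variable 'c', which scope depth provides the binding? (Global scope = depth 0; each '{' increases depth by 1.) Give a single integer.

Step 1: enter scope (depth=1)
Step 2: declare c=62 at depth 1
Visible at query point: c=62

Answer: 1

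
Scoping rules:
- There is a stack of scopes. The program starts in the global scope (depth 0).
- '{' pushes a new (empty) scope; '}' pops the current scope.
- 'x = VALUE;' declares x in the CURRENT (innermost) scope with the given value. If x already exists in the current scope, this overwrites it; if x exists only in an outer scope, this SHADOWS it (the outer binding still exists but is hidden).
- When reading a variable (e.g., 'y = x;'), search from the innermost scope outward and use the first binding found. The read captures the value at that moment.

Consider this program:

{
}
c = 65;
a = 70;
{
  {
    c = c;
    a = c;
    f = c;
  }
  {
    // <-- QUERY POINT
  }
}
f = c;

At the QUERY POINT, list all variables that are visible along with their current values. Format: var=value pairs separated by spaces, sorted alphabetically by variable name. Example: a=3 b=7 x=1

Answer: a=70 c=65

Derivation:
Step 1: enter scope (depth=1)
Step 2: exit scope (depth=0)
Step 3: declare c=65 at depth 0
Step 4: declare a=70 at depth 0
Step 5: enter scope (depth=1)
Step 6: enter scope (depth=2)
Step 7: declare c=(read c)=65 at depth 2
Step 8: declare a=(read c)=65 at depth 2
Step 9: declare f=(read c)=65 at depth 2
Step 10: exit scope (depth=1)
Step 11: enter scope (depth=2)
Visible at query point: a=70 c=65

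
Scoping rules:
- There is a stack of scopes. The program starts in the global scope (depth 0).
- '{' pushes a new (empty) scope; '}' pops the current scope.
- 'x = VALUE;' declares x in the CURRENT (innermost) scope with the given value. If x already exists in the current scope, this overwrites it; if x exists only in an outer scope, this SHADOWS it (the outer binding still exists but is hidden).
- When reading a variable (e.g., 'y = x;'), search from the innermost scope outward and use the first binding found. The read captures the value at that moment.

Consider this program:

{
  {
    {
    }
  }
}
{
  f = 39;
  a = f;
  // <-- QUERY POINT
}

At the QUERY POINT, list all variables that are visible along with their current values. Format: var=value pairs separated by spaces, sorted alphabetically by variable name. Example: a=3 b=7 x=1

Step 1: enter scope (depth=1)
Step 2: enter scope (depth=2)
Step 3: enter scope (depth=3)
Step 4: exit scope (depth=2)
Step 5: exit scope (depth=1)
Step 6: exit scope (depth=0)
Step 7: enter scope (depth=1)
Step 8: declare f=39 at depth 1
Step 9: declare a=(read f)=39 at depth 1
Visible at query point: a=39 f=39

Answer: a=39 f=39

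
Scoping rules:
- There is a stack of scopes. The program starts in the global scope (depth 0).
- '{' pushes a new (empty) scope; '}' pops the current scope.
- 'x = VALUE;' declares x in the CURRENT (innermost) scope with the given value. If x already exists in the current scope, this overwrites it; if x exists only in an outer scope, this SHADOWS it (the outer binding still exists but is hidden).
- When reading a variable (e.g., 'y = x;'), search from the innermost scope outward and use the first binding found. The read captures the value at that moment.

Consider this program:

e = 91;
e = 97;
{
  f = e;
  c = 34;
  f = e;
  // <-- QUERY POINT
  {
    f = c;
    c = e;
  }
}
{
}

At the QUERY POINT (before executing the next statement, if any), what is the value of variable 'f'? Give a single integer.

Step 1: declare e=91 at depth 0
Step 2: declare e=97 at depth 0
Step 3: enter scope (depth=1)
Step 4: declare f=(read e)=97 at depth 1
Step 5: declare c=34 at depth 1
Step 6: declare f=(read e)=97 at depth 1
Visible at query point: c=34 e=97 f=97

Answer: 97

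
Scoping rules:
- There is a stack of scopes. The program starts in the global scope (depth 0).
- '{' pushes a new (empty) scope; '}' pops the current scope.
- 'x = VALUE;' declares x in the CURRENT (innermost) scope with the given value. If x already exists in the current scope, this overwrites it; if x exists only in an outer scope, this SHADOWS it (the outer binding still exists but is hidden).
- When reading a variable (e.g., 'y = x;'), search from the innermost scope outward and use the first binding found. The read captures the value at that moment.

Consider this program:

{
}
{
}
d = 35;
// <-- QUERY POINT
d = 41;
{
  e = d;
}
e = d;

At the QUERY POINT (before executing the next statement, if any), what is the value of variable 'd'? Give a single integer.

Answer: 35

Derivation:
Step 1: enter scope (depth=1)
Step 2: exit scope (depth=0)
Step 3: enter scope (depth=1)
Step 4: exit scope (depth=0)
Step 5: declare d=35 at depth 0
Visible at query point: d=35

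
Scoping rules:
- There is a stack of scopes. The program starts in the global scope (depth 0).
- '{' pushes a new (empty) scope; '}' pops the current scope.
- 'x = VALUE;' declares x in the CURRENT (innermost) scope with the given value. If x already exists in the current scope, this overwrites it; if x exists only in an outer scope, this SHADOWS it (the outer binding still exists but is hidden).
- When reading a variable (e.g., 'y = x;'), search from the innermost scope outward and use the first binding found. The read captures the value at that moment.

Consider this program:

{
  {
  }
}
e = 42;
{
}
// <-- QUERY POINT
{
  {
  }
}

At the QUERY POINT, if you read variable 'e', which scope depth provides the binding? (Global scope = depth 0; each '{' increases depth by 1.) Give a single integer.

Answer: 0

Derivation:
Step 1: enter scope (depth=1)
Step 2: enter scope (depth=2)
Step 3: exit scope (depth=1)
Step 4: exit scope (depth=0)
Step 5: declare e=42 at depth 0
Step 6: enter scope (depth=1)
Step 7: exit scope (depth=0)
Visible at query point: e=42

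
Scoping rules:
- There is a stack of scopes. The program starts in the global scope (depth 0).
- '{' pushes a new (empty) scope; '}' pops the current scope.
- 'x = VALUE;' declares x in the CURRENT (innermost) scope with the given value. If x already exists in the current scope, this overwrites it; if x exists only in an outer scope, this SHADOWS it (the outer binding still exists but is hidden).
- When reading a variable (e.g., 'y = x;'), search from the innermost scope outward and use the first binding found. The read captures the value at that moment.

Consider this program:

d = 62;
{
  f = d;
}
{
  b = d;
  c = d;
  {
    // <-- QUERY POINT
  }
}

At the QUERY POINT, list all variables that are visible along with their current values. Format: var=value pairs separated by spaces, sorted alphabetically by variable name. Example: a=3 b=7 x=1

Step 1: declare d=62 at depth 0
Step 2: enter scope (depth=1)
Step 3: declare f=(read d)=62 at depth 1
Step 4: exit scope (depth=0)
Step 5: enter scope (depth=1)
Step 6: declare b=(read d)=62 at depth 1
Step 7: declare c=(read d)=62 at depth 1
Step 8: enter scope (depth=2)
Visible at query point: b=62 c=62 d=62

Answer: b=62 c=62 d=62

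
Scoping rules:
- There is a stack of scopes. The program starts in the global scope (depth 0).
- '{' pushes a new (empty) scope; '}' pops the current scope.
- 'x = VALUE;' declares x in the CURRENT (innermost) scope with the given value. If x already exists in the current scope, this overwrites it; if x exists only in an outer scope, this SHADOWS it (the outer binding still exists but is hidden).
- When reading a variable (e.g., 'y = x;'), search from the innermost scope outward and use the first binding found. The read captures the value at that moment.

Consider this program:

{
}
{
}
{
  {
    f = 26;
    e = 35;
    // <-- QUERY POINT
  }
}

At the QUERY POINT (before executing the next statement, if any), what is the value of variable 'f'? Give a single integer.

Answer: 26

Derivation:
Step 1: enter scope (depth=1)
Step 2: exit scope (depth=0)
Step 3: enter scope (depth=1)
Step 4: exit scope (depth=0)
Step 5: enter scope (depth=1)
Step 6: enter scope (depth=2)
Step 7: declare f=26 at depth 2
Step 8: declare e=35 at depth 2
Visible at query point: e=35 f=26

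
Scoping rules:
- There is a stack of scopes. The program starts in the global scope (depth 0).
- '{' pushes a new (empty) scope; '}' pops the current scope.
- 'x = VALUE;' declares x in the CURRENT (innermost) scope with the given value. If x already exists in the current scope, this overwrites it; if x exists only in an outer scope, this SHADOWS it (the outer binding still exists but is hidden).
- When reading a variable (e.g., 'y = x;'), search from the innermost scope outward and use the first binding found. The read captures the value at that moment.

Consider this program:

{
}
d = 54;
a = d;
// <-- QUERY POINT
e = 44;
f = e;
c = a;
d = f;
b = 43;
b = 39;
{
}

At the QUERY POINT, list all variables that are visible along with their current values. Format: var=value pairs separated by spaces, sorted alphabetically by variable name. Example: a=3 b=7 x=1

Answer: a=54 d=54

Derivation:
Step 1: enter scope (depth=1)
Step 2: exit scope (depth=0)
Step 3: declare d=54 at depth 0
Step 4: declare a=(read d)=54 at depth 0
Visible at query point: a=54 d=54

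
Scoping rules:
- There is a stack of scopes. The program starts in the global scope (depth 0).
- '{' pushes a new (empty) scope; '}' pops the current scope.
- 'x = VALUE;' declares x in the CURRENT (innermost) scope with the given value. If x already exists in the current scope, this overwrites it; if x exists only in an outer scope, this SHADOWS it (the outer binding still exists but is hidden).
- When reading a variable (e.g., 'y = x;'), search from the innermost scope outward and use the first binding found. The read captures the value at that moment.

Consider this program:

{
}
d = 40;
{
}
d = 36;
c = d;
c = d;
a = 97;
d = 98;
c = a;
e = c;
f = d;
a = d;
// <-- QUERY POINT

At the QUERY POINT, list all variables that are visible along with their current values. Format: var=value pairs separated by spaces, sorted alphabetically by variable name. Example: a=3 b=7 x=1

Answer: a=98 c=97 d=98 e=97 f=98

Derivation:
Step 1: enter scope (depth=1)
Step 2: exit scope (depth=0)
Step 3: declare d=40 at depth 0
Step 4: enter scope (depth=1)
Step 5: exit scope (depth=0)
Step 6: declare d=36 at depth 0
Step 7: declare c=(read d)=36 at depth 0
Step 8: declare c=(read d)=36 at depth 0
Step 9: declare a=97 at depth 0
Step 10: declare d=98 at depth 0
Step 11: declare c=(read a)=97 at depth 0
Step 12: declare e=(read c)=97 at depth 0
Step 13: declare f=(read d)=98 at depth 0
Step 14: declare a=(read d)=98 at depth 0
Visible at query point: a=98 c=97 d=98 e=97 f=98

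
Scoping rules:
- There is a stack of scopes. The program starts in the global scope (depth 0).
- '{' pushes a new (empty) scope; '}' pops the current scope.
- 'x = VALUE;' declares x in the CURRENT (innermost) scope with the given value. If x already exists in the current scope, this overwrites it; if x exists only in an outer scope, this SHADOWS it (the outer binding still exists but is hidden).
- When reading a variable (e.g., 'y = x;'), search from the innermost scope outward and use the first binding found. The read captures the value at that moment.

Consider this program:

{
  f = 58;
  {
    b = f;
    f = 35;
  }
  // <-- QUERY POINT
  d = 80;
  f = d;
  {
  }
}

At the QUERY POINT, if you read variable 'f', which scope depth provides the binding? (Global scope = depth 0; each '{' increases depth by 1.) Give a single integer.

Answer: 1

Derivation:
Step 1: enter scope (depth=1)
Step 2: declare f=58 at depth 1
Step 3: enter scope (depth=2)
Step 4: declare b=(read f)=58 at depth 2
Step 5: declare f=35 at depth 2
Step 6: exit scope (depth=1)
Visible at query point: f=58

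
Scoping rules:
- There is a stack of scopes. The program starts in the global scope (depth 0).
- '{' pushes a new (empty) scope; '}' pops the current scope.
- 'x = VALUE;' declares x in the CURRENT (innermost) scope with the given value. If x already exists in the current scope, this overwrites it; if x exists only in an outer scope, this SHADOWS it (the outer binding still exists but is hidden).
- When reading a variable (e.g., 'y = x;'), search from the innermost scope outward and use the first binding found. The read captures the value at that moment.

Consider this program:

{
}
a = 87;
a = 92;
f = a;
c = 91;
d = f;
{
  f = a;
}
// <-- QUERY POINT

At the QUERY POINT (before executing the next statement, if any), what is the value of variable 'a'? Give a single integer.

Answer: 92

Derivation:
Step 1: enter scope (depth=1)
Step 2: exit scope (depth=0)
Step 3: declare a=87 at depth 0
Step 4: declare a=92 at depth 0
Step 5: declare f=(read a)=92 at depth 0
Step 6: declare c=91 at depth 0
Step 7: declare d=(read f)=92 at depth 0
Step 8: enter scope (depth=1)
Step 9: declare f=(read a)=92 at depth 1
Step 10: exit scope (depth=0)
Visible at query point: a=92 c=91 d=92 f=92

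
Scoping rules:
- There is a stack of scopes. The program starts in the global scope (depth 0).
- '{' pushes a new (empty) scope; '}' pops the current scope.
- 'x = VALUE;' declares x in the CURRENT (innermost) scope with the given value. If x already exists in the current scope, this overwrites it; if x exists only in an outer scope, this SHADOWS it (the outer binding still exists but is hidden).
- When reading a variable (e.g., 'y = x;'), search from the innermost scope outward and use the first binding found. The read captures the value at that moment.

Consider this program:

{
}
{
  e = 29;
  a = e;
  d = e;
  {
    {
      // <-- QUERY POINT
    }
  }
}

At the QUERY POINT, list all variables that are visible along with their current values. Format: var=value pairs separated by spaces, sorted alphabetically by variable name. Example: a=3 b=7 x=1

Answer: a=29 d=29 e=29

Derivation:
Step 1: enter scope (depth=1)
Step 2: exit scope (depth=0)
Step 3: enter scope (depth=1)
Step 4: declare e=29 at depth 1
Step 5: declare a=(read e)=29 at depth 1
Step 6: declare d=(read e)=29 at depth 1
Step 7: enter scope (depth=2)
Step 8: enter scope (depth=3)
Visible at query point: a=29 d=29 e=29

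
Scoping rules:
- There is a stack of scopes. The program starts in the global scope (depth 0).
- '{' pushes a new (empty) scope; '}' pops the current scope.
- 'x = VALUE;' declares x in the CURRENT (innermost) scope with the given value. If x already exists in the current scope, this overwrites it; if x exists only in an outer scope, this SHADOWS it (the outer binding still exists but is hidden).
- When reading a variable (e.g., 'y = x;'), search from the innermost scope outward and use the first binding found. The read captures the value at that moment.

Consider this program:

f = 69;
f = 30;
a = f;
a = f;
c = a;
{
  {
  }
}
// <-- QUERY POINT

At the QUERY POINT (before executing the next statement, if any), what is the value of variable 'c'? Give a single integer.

Step 1: declare f=69 at depth 0
Step 2: declare f=30 at depth 0
Step 3: declare a=(read f)=30 at depth 0
Step 4: declare a=(read f)=30 at depth 0
Step 5: declare c=(read a)=30 at depth 0
Step 6: enter scope (depth=1)
Step 7: enter scope (depth=2)
Step 8: exit scope (depth=1)
Step 9: exit scope (depth=0)
Visible at query point: a=30 c=30 f=30

Answer: 30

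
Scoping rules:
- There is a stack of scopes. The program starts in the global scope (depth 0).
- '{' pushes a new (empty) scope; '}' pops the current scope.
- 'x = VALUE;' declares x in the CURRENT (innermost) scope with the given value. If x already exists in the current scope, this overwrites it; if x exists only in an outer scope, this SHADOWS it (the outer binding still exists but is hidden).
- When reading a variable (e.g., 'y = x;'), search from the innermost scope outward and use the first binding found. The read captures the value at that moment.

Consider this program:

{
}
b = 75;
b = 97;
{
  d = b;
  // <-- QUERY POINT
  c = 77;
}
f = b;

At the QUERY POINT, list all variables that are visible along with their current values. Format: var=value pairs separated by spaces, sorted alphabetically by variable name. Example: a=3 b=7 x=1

Answer: b=97 d=97

Derivation:
Step 1: enter scope (depth=1)
Step 2: exit scope (depth=0)
Step 3: declare b=75 at depth 0
Step 4: declare b=97 at depth 0
Step 5: enter scope (depth=1)
Step 6: declare d=(read b)=97 at depth 1
Visible at query point: b=97 d=97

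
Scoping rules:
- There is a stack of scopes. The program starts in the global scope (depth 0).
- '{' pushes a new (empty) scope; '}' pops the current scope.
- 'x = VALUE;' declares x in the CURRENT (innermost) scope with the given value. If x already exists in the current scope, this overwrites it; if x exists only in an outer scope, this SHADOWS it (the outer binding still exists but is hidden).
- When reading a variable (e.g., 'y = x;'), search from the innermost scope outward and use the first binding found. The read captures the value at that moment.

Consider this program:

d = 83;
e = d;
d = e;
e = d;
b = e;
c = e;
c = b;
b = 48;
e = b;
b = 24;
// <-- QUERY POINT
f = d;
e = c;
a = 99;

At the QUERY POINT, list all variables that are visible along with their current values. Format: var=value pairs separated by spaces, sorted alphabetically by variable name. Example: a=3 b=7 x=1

Answer: b=24 c=83 d=83 e=48

Derivation:
Step 1: declare d=83 at depth 0
Step 2: declare e=(read d)=83 at depth 0
Step 3: declare d=(read e)=83 at depth 0
Step 4: declare e=(read d)=83 at depth 0
Step 5: declare b=(read e)=83 at depth 0
Step 6: declare c=(read e)=83 at depth 0
Step 7: declare c=(read b)=83 at depth 0
Step 8: declare b=48 at depth 0
Step 9: declare e=(read b)=48 at depth 0
Step 10: declare b=24 at depth 0
Visible at query point: b=24 c=83 d=83 e=48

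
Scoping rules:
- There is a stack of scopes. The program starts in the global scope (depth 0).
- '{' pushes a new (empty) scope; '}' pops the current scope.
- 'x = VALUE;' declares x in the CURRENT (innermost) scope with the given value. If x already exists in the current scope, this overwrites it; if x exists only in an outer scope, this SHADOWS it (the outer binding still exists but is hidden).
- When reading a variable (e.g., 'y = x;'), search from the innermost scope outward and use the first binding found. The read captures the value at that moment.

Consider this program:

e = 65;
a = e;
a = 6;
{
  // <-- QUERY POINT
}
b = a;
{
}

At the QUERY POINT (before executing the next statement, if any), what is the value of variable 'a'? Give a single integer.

Answer: 6

Derivation:
Step 1: declare e=65 at depth 0
Step 2: declare a=(read e)=65 at depth 0
Step 3: declare a=6 at depth 0
Step 4: enter scope (depth=1)
Visible at query point: a=6 e=65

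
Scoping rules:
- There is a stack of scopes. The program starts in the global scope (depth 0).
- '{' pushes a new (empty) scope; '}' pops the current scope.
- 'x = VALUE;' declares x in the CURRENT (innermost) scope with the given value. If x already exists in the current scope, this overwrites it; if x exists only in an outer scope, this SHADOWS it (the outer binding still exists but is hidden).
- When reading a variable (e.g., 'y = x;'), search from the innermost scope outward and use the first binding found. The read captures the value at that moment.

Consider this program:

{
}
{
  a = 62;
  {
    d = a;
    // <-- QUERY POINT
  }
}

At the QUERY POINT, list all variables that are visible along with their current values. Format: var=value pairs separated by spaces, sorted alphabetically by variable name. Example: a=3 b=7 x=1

Answer: a=62 d=62

Derivation:
Step 1: enter scope (depth=1)
Step 2: exit scope (depth=0)
Step 3: enter scope (depth=1)
Step 4: declare a=62 at depth 1
Step 5: enter scope (depth=2)
Step 6: declare d=(read a)=62 at depth 2
Visible at query point: a=62 d=62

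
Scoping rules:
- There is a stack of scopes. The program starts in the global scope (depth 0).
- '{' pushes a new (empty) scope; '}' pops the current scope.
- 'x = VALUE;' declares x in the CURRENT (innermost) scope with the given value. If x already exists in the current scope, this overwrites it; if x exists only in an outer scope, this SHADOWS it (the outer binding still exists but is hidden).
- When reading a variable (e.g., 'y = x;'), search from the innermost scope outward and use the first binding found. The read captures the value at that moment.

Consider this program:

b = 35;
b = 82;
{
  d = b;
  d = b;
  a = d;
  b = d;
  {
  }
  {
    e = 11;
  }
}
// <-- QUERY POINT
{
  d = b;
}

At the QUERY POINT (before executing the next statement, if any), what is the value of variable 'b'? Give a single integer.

Step 1: declare b=35 at depth 0
Step 2: declare b=82 at depth 0
Step 3: enter scope (depth=1)
Step 4: declare d=(read b)=82 at depth 1
Step 5: declare d=(read b)=82 at depth 1
Step 6: declare a=(read d)=82 at depth 1
Step 7: declare b=(read d)=82 at depth 1
Step 8: enter scope (depth=2)
Step 9: exit scope (depth=1)
Step 10: enter scope (depth=2)
Step 11: declare e=11 at depth 2
Step 12: exit scope (depth=1)
Step 13: exit scope (depth=0)
Visible at query point: b=82

Answer: 82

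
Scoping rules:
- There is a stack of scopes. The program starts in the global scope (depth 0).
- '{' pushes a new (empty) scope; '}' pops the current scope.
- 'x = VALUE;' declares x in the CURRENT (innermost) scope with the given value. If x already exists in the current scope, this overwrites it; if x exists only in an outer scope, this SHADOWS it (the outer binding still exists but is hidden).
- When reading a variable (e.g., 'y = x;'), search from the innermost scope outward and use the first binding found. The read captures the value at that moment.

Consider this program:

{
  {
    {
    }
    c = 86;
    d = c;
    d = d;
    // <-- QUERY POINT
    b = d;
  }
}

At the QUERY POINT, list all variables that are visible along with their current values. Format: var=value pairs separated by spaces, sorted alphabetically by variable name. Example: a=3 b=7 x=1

Answer: c=86 d=86

Derivation:
Step 1: enter scope (depth=1)
Step 2: enter scope (depth=2)
Step 3: enter scope (depth=3)
Step 4: exit scope (depth=2)
Step 5: declare c=86 at depth 2
Step 6: declare d=(read c)=86 at depth 2
Step 7: declare d=(read d)=86 at depth 2
Visible at query point: c=86 d=86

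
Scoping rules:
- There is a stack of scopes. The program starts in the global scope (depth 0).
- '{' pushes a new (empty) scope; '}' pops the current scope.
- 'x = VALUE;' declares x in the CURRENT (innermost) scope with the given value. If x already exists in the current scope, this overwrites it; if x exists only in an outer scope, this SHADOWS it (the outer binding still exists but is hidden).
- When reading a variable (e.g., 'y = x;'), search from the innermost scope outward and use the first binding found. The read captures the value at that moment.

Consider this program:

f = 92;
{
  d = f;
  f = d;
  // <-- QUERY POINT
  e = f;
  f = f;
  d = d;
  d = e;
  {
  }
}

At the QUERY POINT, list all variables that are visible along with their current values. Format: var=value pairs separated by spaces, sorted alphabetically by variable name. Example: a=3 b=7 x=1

Answer: d=92 f=92

Derivation:
Step 1: declare f=92 at depth 0
Step 2: enter scope (depth=1)
Step 3: declare d=(read f)=92 at depth 1
Step 4: declare f=(read d)=92 at depth 1
Visible at query point: d=92 f=92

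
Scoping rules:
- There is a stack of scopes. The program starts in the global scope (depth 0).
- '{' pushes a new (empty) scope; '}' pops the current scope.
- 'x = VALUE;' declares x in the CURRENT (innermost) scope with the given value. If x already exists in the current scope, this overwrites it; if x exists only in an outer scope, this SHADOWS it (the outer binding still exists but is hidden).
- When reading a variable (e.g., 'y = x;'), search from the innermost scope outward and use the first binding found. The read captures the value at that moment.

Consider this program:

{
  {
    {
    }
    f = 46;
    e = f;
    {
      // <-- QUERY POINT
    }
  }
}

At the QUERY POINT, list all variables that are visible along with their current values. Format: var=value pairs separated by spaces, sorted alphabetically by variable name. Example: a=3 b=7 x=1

Step 1: enter scope (depth=1)
Step 2: enter scope (depth=2)
Step 3: enter scope (depth=3)
Step 4: exit scope (depth=2)
Step 5: declare f=46 at depth 2
Step 6: declare e=(read f)=46 at depth 2
Step 7: enter scope (depth=3)
Visible at query point: e=46 f=46

Answer: e=46 f=46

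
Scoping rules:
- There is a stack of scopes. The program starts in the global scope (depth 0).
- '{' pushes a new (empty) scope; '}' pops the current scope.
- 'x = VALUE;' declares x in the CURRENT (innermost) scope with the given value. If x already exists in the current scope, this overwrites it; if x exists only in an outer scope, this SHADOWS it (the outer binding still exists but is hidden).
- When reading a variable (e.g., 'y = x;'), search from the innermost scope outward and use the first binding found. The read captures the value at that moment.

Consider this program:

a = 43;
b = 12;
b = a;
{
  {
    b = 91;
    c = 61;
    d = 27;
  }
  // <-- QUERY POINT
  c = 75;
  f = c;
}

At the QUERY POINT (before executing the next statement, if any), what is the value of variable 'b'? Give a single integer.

Step 1: declare a=43 at depth 0
Step 2: declare b=12 at depth 0
Step 3: declare b=(read a)=43 at depth 0
Step 4: enter scope (depth=1)
Step 5: enter scope (depth=2)
Step 6: declare b=91 at depth 2
Step 7: declare c=61 at depth 2
Step 8: declare d=27 at depth 2
Step 9: exit scope (depth=1)
Visible at query point: a=43 b=43

Answer: 43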